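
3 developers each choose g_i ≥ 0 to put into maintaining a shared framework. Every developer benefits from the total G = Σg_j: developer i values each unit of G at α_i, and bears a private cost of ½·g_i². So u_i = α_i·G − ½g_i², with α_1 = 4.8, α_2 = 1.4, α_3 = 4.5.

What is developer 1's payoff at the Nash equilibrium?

39.84

Developer i's FOC: ∂u_i/∂g_i = α_i − g_i = 0, so g_i* = α_i.
NE contributions = (4.8, 1.4, 4.5); G = 10.7.
u_1 = α_1·G − ½·(g_1)² = 4.8·10.7 − ½·4.8² = 39.84.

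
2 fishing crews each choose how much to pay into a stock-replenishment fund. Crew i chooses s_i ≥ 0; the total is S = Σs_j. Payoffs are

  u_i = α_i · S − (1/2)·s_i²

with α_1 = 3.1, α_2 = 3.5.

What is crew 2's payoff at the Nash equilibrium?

Crew i's FOC: ∂u_i/∂s_i = α_i − s_i = 0, so s_i* = α_i.
NE contributions = (3.1, 3.5); S = 6.6.
u_2 = α_2·S − ½·(s_2)² = 3.5·6.6 − ½·3.5² = 16.975.

16.975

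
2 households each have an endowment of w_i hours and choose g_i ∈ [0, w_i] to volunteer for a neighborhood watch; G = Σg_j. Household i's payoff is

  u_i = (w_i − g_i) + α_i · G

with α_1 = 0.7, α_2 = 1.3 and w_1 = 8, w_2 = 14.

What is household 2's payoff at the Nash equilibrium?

∂u_i/∂g_i = α_i − 1, so household i contributes w_i if α_i > 1, else 0.
α_i > 1 for i ∈ {2}; NE contributions (0, 14), G = 14.
u_2 = (14 − 14) + 1.3·14 = 18.2.

18.2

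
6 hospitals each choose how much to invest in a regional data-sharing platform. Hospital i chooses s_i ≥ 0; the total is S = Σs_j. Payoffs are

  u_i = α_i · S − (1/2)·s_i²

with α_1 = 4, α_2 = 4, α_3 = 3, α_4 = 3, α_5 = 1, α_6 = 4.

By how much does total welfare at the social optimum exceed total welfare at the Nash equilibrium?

Hospital i's FOC: ∂u_i/∂s_i = α_i − s_i = 0, so s_i* = α_i.
NE contributions = (4, 4, 3, 3, 1, 4); S = 19.
W^NE = (Σα)·S − ½Σα_i² = 19² − ½·67 = 327.5.
Planner sets s_i = Σα_j = 19 for every i, so S^SO = 6·19 = 114.
W^SO = (Σα)·S^SO − ½·6·(Σα)² = (6/2)·19² = 1083.
Deadweight loss = W^SO − W^NE = 755.5.

755.5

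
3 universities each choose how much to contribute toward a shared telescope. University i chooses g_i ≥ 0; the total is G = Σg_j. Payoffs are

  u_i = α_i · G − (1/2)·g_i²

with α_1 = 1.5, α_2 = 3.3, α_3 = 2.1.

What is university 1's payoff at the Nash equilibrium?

9.225

University i's FOC: ∂u_i/∂g_i = α_i − g_i = 0, so g_i* = α_i.
NE contributions = (1.5, 3.3, 2.1); G = 6.9.
u_1 = α_1·G − ½·(g_1)² = 1.5·6.9 − ½·1.5² = 9.225.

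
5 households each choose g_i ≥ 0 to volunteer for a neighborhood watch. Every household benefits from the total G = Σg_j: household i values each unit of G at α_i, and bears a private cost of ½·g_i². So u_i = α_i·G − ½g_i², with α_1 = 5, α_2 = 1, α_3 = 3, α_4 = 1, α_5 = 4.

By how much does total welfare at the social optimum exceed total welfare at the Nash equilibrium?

Household i's FOC: ∂u_i/∂g_i = α_i − g_i = 0, so g_i* = α_i.
NE contributions = (5, 1, 3, 1, 4); G = 14.
W^NE = (Σα)·G − ½Σα_i² = 14² − ½·52 = 170.
Planner sets g_i = Σα_j = 14 for every i, so G^SO = 5·14 = 70.
W^SO = (Σα)·G^SO − ½·5·(Σα)² = (5/2)·14² = 490.
Deadweight loss = W^SO − W^NE = 320.

320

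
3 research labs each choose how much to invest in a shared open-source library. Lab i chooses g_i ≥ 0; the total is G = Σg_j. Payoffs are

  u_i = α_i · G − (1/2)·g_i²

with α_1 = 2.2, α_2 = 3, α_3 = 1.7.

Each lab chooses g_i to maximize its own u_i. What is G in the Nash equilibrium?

6.9

Lab i's FOC: ∂u_i/∂g_i = α_i − g_i = 0, so g_i* = α_i.
NE contributions = (2.2, 3, 1.7); G = 6.9.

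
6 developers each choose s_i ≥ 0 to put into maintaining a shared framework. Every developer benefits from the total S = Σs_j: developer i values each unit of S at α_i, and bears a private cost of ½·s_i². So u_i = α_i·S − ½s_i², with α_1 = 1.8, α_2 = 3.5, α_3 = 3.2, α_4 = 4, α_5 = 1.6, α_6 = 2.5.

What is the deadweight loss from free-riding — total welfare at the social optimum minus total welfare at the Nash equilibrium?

576.39

Developer i's FOC: ∂u_i/∂s_i = α_i − s_i = 0, so s_i* = α_i.
NE contributions = (1.8, 3.5, 3.2, 4, 1.6, 2.5); S = 16.6.
W^NE = (Σα)·S − ½Σα_i² = 16.6² − ½·50.54 = 250.29.
Planner sets s_i = Σα_j = 16.6 for every i, so S^SO = 6·16.6 = 99.6.
W^SO = (Σα)·S^SO − ½·6·(Σα)² = (6/2)·16.6² = 826.68.
Deadweight loss = W^SO − W^NE = 576.39.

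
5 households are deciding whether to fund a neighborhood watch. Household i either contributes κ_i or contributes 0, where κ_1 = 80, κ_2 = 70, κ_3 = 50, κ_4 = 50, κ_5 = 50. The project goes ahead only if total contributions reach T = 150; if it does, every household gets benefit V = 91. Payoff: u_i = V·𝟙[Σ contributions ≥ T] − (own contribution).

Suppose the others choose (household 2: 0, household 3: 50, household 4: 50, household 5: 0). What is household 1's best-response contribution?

Others' total = 100. Contributing 80 brings total to 180 ≥ 150: gain V − κ_1 = 11.
Best response: 80.

80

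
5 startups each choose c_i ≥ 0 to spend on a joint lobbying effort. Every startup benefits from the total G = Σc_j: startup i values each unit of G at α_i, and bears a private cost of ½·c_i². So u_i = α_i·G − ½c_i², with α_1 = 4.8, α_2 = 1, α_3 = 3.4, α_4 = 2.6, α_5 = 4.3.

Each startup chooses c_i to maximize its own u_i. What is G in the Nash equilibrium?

16.1

Startup i's FOC: ∂u_i/∂c_i = α_i − c_i = 0, so c_i* = α_i.
NE contributions = (4.8, 1, 3.4, 2.6, 4.3); G = 16.1.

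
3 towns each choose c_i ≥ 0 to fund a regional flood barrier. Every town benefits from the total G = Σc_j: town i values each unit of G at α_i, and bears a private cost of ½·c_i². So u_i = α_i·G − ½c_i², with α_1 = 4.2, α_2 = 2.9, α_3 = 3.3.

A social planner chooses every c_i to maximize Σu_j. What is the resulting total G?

Planner FOC: ∂(Σu_j)/∂c_i = (Σα_j) − c_i = 0, so c_i^SO = Σα_j = 10.4 for every i; G^SO = 31.2.

31.2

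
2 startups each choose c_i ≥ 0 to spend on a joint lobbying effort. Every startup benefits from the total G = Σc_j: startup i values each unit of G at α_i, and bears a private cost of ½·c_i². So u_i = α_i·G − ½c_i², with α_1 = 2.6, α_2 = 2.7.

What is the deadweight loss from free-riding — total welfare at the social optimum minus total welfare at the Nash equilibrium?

7.025

Startup i's FOC: ∂u_i/∂c_i = α_i − c_i = 0, so c_i* = α_i.
NE contributions = (2.6, 2.7); G = 5.3.
W^NE = (Σα)·G − ½Σα_i² = 5.3² − ½·14.05 = 21.065.
Planner sets c_i = Σα_j = 5.3 for every i, so G^SO = 2·5.3 = 10.6.
W^SO = (Σα)·G^SO − ½·2·(Σα)² = (2/2)·5.3² = 28.09.
Deadweight loss = W^SO − W^NE = 7.025.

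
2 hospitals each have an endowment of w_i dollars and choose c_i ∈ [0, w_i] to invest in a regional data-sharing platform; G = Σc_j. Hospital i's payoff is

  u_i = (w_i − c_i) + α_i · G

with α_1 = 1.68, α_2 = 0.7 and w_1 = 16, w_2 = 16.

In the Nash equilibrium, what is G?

16

∂u_i/∂c_i = α_i − 1, so hospital i contributes w_i if α_i > 1, else 0.
α_i > 1 for i ∈ {1}; NE contributions (16, 0), G = 16.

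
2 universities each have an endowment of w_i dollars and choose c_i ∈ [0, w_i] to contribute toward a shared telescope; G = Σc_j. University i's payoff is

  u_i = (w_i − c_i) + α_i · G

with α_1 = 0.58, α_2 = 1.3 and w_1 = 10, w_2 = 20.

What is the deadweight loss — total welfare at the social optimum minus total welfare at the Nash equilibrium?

8.8

∂u_i/∂c_i = α_i − 1, so university i contributes w_i if α_i > 1, else 0.
α_i > 1 for i ∈ {2}; NE contributions (0, 20), G = 20.
W^NE = Σw_i − G^NE + (Σα_i)·G^NE = 30 + 0.88·20 = 47.6.
Planner: ∂(Σu_j)/∂c_i = Σα_j − 1 = 0.88 > 0, so everyone contributes w_i; G^SO = 30, W^SO = 30 + 0.88·30 = 56.4.
Deadweight loss = 8.8.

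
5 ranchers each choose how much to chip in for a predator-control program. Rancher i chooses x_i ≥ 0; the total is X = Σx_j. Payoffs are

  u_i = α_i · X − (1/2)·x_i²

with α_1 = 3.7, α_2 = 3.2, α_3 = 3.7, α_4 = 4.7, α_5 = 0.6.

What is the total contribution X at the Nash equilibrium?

15.9

Rancher i's FOC: ∂u_i/∂x_i = α_i − x_i = 0, so x_i* = α_i.
NE contributions = (3.7, 3.2, 3.7, 4.7, 0.6); X = 15.9.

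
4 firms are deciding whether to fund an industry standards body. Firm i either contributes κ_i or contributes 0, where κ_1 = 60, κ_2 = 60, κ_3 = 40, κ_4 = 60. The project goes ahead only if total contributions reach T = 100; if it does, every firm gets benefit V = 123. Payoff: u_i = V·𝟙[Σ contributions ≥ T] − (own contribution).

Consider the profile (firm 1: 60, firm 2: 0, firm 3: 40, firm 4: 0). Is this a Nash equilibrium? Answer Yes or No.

Yes

Total = 100 ≥ 100: provided.
Firm 1 (pledges 60, payoff 63): dropping to 0 → total 40, payoff 0. No gain.
Firm 2 (pledges 0, payoff 123): pledging 60 → total 160, payoff 63. No gain.
Firm 3 (pledges 40, payoff 83): dropping to 0 → total 60, payoff 0. No gain.
Firm 4 (pledges 0, payoff 123): pledging 60 → total 160, payoff 63. No gain.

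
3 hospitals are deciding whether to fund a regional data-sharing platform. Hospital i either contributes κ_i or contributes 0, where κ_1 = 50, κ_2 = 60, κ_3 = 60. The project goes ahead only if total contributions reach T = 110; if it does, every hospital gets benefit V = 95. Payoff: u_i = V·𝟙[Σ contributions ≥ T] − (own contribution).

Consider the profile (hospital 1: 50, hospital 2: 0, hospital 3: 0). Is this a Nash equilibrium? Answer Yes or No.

No

Total = 50 < 110: not provided.
Hospital 1 (pledges 50, payoff -50): dropping to 0 → total 0, payoff 0. Profitable deviation.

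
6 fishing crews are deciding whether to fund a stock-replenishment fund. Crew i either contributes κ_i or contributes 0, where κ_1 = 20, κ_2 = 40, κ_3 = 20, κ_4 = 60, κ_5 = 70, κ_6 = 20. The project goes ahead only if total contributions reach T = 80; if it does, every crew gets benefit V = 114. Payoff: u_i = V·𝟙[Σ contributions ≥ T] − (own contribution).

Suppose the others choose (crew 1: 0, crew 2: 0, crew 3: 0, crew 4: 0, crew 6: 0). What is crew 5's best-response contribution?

0

Others' total = 0. Even contributing 70 gives 70 < 80: no benefit either way.
Best response: 0.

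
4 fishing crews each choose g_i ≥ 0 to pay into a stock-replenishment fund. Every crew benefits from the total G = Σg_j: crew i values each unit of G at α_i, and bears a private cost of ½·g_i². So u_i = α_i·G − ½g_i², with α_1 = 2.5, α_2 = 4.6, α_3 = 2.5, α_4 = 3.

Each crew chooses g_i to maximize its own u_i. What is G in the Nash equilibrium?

Crew i's FOC: ∂u_i/∂g_i = α_i − g_i = 0, so g_i* = α_i.
NE contributions = (2.5, 4.6, 2.5, 3); G = 12.6.

12.6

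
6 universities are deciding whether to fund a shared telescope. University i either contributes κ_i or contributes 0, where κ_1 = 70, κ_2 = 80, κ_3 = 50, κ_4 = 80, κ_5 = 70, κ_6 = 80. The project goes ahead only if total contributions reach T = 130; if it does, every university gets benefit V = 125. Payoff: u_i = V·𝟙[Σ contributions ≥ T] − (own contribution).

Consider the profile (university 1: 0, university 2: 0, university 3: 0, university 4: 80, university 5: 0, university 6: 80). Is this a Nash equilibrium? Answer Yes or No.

Total = 160 ≥ 130: provided.
University 1 (pledges 0, payoff 125): pledging 70 → total 230, payoff 55. No gain.
University 2 (pledges 0, payoff 125): pledging 80 → total 240, payoff 45. No gain.
University 3 (pledges 0, payoff 125): pledging 50 → total 210, payoff 75. No gain.
University 4 (pledges 80, payoff 45): dropping to 0 → total 80, payoff 0. No gain.
University 5 (pledges 0, payoff 125): pledging 70 → total 230, payoff 55. No gain.
University 6 (pledges 80, payoff 45): dropping to 0 → total 80, payoff 0. No gain.

Yes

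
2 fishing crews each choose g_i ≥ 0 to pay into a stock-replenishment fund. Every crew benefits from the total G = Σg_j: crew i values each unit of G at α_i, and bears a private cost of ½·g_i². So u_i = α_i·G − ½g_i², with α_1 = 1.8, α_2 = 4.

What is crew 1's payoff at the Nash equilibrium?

8.82

Crew i's FOC: ∂u_i/∂g_i = α_i − g_i = 0, so g_i* = α_i.
NE contributions = (1.8, 4); G = 5.8.
u_1 = α_1·G − ½·(g_1)² = 1.8·5.8 − ½·1.8² = 8.82.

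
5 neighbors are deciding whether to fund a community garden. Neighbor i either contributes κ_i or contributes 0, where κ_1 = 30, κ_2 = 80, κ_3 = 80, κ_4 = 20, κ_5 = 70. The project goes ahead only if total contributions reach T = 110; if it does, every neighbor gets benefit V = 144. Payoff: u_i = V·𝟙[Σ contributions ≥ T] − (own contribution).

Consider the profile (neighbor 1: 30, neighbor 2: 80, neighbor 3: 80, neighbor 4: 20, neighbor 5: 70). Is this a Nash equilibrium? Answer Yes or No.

Total = 280 ≥ 110: provided.
Neighbor 1 (pledges 30, payoff 114): dropping to 0 → total 250, payoff 144. Profitable deviation.

No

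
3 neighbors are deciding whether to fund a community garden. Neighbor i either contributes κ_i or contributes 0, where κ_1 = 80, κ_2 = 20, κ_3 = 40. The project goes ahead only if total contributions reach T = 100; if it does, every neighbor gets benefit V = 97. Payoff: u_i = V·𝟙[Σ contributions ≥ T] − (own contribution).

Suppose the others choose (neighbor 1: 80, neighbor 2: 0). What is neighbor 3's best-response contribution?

40

Others' total = 80. Contributing 40 brings total to 120 ≥ 100: gain V − κ_3 = 57.
Best response: 40.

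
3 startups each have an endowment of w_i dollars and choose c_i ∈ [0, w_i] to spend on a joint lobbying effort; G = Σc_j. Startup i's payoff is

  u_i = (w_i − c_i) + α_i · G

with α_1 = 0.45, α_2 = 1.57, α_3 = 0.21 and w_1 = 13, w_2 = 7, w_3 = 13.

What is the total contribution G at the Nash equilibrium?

∂u_i/∂c_i = α_i − 1, so startup i contributes w_i if α_i > 1, else 0.
α_i > 1 for i ∈ {2}; NE contributions (0, 7, 0), G = 7.

7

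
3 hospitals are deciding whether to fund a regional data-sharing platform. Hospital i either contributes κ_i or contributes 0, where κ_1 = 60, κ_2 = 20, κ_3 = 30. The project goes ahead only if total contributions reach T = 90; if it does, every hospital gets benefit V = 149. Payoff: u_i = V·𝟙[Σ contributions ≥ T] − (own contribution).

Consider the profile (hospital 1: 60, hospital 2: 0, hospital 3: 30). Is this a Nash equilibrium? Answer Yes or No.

Total = 90 ≥ 90: provided.
Hospital 1 (pledges 60, payoff 89): dropping to 0 → total 30, payoff 0. No gain.
Hospital 2 (pledges 0, payoff 149): pledging 20 → total 110, payoff 129. No gain.
Hospital 3 (pledges 30, payoff 119): dropping to 0 → total 60, payoff 0. No gain.

Yes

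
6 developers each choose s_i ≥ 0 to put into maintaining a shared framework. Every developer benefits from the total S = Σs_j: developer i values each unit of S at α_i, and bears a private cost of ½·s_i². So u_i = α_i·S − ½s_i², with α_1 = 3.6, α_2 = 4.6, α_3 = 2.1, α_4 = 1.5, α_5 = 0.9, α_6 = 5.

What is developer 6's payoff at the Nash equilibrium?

76

Developer i's FOC: ∂u_i/∂s_i = α_i − s_i = 0, so s_i* = α_i.
NE contributions = (3.6, 4.6, 2.1, 1.5, 0.9, 5); S = 17.7.
u_6 = α_6·S − ½·(s_6)² = 5·17.7 − ½·5² = 76.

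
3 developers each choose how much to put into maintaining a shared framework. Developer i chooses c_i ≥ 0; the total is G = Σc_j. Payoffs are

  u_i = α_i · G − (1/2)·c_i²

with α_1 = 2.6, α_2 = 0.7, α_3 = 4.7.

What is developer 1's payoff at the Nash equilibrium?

Developer i's FOC: ∂u_i/∂c_i = α_i − c_i = 0, so c_i* = α_i.
NE contributions = (2.6, 0.7, 4.7); G = 8.
u_1 = α_1·G − ½·(c_1)² = 2.6·8 − ½·2.6² = 17.42.

17.42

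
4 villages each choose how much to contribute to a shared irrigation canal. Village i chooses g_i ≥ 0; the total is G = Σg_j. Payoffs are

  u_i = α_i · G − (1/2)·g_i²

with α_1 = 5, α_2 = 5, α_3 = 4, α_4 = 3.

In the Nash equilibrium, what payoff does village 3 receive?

60

Village i's FOC: ∂u_i/∂g_i = α_i − g_i = 0, so g_i* = α_i.
NE contributions = (5, 5, 4, 3); G = 17.
u_3 = α_3·G − ½·(g_3)² = 4·17 − ½·4² = 60.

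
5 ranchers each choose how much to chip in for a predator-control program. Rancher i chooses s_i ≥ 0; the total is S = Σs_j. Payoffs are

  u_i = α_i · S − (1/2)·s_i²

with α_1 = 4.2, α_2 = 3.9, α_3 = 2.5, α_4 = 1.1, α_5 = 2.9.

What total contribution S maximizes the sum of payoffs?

Planner FOC: ∂(Σu_j)/∂s_i = (Σα_j) − s_i = 0, so s_i^SO = Σα_j = 14.6 for every i; S^SO = 73.

73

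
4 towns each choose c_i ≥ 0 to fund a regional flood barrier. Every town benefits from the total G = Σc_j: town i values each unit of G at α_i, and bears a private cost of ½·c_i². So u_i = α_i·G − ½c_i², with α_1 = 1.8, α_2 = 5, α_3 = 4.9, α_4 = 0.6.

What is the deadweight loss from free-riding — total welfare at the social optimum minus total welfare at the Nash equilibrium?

177.595

Town i's FOC: ∂u_i/∂c_i = α_i − c_i = 0, so c_i* = α_i.
NE contributions = (1.8, 5, 4.9, 0.6); G = 12.3.
W^NE = (Σα)·G − ½Σα_i² = 12.3² − ½·52.61 = 124.985.
Planner sets c_i = Σα_j = 12.3 for every i, so G^SO = 4·12.3 = 49.2.
W^SO = (Σα)·G^SO − ½·4·(Σα)² = (4/2)·12.3² = 302.58.
Deadweight loss = W^SO − W^NE = 177.595.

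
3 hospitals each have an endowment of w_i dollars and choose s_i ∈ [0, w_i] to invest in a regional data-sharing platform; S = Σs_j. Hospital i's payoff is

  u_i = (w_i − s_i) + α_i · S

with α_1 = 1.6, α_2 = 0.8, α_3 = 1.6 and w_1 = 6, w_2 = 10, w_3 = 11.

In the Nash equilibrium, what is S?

17

∂u_i/∂s_i = α_i − 1, so hospital i contributes w_i if α_i > 1, else 0.
α_i > 1 for i ∈ {1, 3}; NE contributions (6, 0, 11), S = 17.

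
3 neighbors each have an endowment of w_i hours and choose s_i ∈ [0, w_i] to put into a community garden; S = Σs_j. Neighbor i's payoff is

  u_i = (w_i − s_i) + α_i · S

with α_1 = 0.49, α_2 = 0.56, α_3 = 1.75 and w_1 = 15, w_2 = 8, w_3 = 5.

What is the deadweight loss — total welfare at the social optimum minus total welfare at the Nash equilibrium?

41.4

∂u_i/∂s_i = α_i − 1, so neighbor i contributes w_i if α_i > 1, else 0.
α_i > 1 for i ∈ {3}; NE contributions (0, 0, 5), S = 5.
W^NE = Σw_i − S^NE + (Σα_i)·S^NE = 28 + 1.8·5 = 37.
Planner: ∂(Σu_j)/∂s_i = Σα_j − 1 = 1.8 > 0, so everyone contributes w_i; S^SO = 28, W^SO = 28 + 1.8·28 = 78.4.
Deadweight loss = 41.4.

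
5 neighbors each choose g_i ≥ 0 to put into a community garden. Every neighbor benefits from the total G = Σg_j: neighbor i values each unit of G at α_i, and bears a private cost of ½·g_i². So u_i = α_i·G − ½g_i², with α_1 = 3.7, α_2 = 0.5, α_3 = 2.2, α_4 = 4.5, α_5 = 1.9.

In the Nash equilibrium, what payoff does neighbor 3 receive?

Neighbor i's FOC: ∂u_i/∂g_i = α_i − g_i = 0, so g_i* = α_i.
NE contributions = (3.7, 0.5, 2.2, 4.5, 1.9); G = 12.8.
u_3 = α_3·G − ½·(g_3)² = 2.2·12.8 − ½·2.2² = 25.74.

25.74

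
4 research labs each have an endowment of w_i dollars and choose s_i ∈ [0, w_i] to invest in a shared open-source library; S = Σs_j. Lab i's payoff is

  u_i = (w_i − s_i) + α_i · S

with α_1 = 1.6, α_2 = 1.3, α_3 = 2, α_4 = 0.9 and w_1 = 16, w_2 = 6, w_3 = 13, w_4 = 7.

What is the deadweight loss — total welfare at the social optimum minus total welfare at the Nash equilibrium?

33.6

∂u_i/∂s_i = α_i − 1, so lab i contributes w_i if α_i > 1, else 0.
α_i > 1 for i ∈ {1, 2, 3}; NE contributions (16, 6, 13, 0), S = 35.
W^NE = Σw_i − S^NE + (Σα_i)·S^NE = 42 + 4.8·35 = 210.
Planner: ∂(Σu_j)/∂s_i = Σα_j − 1 = 4.8 > 0, so everyone contributes w_i; S^SO = 42, W^SO = 42 + 4.8·42 = 243.6.
Deadweight loss = 33.6.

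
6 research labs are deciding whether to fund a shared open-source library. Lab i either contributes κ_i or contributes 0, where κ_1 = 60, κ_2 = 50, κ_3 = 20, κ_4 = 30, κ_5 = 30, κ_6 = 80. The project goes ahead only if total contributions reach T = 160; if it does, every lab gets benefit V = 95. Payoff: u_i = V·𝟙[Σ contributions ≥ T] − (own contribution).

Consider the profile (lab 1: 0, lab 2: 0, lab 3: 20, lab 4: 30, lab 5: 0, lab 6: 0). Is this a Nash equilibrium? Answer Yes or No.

No

Total = 50 < 160: not provided.
Lab 1 (pledges 0, payoff 0): pledging 60 → total 110, payoff -60. No gain.
Lab 2 (pledges 0, payoff 0): pledging 50 → total 100, payoff -50. No gain.
Lab 3 (pledges 20, payoff -20): dropping to 0 → total 30, payoff 0. Profitable deviation.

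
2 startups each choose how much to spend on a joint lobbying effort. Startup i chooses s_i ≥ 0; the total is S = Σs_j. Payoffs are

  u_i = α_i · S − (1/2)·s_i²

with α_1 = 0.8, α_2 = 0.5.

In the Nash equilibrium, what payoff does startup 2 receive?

0.525

Startup i's FOC: ∂u_i/∂s_i = α_i − s_i = 0, so s_i* = α_i.
NE contributions = (0.8, 0.5); S = 1.3.
u_2 = α_2·S − ½·(s_2)² = 0.5·1.3 − ½·0.5² = 0.525.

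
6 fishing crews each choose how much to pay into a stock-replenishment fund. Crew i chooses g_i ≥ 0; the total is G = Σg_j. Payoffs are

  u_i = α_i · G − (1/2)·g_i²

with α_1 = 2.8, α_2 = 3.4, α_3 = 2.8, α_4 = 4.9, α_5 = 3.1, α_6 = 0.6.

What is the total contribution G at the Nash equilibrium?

Crew i's FOC: ∂u_i/∂g_i = α_i − g_i = 0, so g_i* = α_i.
NE contributions = (2.8, 3.4, 2.8, 4.9, 3.1, 0.6); G = 17.6.

17.6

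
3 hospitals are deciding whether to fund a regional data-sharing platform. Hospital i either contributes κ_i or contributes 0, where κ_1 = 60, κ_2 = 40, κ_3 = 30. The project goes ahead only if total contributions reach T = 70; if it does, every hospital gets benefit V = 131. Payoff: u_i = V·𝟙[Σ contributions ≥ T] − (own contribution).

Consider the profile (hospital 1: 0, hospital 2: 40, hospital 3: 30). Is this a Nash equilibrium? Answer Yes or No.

Yes

Total = 70 ≥ 70: provided.
Hospital 1 (pledges 0, payoff 131): pledging 60 → total 130, payoff 71. No gain.
Hospital 2 (pledges 40, payoff 91): dropping to 0 → total 30, payoff 0. No gain.
Hospital 3 (pledges 30, payoff 101): dropping to 0 → total 40, payoff 0. No gain.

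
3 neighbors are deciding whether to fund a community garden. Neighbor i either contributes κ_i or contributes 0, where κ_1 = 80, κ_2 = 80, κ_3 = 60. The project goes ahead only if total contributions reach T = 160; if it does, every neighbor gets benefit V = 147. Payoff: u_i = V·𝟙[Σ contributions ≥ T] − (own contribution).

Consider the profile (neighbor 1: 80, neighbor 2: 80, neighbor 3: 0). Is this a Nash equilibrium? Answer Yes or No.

Yes

Total = 160 ≥ 160: provided.
Neighbor 1 (pledges 80, payoff 67): dropping to 0 → total 80, payoff 0. No gain.
Neighbor 2 (pledges 80, payoff 67): dropping to 0 → total 80, payoff 0. No gain.
Neighbor 3 (pledges 0, payoff 147): pledging 60 → total 220, payoff 87. No gain.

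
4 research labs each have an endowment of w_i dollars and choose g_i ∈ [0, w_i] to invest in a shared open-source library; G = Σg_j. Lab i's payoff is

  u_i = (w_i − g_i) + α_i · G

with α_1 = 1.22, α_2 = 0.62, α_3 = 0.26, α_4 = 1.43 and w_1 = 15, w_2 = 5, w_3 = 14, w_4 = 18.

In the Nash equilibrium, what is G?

33

∂u_i/∂g_i = α_i − 1, so lab i contributes w_i if α_i > 1, else 0.
α_i > 1 for i ∈ {1, 4}; NE contributions (15, 0, 0, 18), G = 33.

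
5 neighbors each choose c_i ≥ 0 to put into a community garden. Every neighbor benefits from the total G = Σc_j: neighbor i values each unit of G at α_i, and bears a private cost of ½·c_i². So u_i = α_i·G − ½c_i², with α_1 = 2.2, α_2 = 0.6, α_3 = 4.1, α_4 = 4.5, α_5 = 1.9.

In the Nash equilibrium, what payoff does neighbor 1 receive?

26.84

Neighbor i's FOC: ∂u_i/∂c_i = α_i − c_i = 0, so c_i* = α_i.
NE contributions = (2.2, 0.6, 4.1, 4.5, 1.9); G = 13.3.
u_1 = α_1·G − ½·(c_1)² = 2.2·13.3 − ½·2.2² = 26.84.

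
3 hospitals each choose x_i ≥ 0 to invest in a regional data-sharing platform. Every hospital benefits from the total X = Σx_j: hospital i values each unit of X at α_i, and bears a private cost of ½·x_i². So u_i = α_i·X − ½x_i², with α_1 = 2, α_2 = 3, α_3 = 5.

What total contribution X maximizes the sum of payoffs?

Planner FOC: ∂(Σu_j)/∂x_i = (Σα_j) − x_i = 0, so x_i^SO = Σα_j = 10 for every i; X^SO = 30.

30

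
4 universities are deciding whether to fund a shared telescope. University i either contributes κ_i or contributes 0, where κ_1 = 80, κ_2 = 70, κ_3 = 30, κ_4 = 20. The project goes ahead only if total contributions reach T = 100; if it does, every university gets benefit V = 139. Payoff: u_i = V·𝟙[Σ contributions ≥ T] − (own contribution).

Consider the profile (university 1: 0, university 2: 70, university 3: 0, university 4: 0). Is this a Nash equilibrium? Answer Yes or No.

Total = 70 < 100: not provided.
University 1 (pledges 0, payoff 0): pledging 80 → total 150, payoff 59. Profitable deviation.

No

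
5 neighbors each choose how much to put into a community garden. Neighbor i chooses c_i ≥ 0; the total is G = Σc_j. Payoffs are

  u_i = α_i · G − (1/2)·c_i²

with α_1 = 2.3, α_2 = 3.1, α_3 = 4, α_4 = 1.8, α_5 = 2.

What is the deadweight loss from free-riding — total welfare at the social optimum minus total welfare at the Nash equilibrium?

280.43

Neighbor i's FOC: ∂u_i/∂c_i = α_i − c_i = 0, so c_i* = α_i.
NE contributions = (2.3, 3.1, 4, 1.8, 2); G = 13.2.
W^NE = (Σα)·G − ½Σα_i² = 13.2² − ½·38.14 = 155.17.
Planner sets c_i = Σα_j = 13.2 for every i, so G^SO = 5·13.2 = 66.
W^SO = (Σα)·G^SO − ½·5·(Σα)² = (5/2)·13.2² = 435.6.
Deadweight loss = W^SO − W^NE = 280.43.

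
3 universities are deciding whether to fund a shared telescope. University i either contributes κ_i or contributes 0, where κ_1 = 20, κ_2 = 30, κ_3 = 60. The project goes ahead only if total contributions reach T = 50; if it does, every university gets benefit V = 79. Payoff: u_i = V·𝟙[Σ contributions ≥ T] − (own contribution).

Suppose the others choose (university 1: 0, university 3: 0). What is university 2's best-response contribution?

Others' total = 0. Even contributing 30 gives 30 < 50: no benefit either way.
Best response: 0.

0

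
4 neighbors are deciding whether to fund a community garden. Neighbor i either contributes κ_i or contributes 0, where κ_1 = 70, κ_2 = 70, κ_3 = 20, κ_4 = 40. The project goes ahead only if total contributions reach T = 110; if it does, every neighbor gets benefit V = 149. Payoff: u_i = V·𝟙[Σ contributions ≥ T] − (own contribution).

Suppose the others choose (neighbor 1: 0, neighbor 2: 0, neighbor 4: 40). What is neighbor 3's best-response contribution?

0

Others' total = 40. Even contributing 20 gives 60 < 110: no benefit either way.
Best response: 0.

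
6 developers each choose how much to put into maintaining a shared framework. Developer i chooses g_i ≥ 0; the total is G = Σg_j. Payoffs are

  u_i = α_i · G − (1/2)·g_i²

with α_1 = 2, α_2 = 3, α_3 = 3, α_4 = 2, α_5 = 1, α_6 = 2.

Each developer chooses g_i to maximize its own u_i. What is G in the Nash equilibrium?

13

Developer i's FOC: ∂u_i/∂g_i = α_i − g_i = 0, so g_i* = α_i.
NE contributions = (2, 3, 3, 2, 1, 2); G = 13.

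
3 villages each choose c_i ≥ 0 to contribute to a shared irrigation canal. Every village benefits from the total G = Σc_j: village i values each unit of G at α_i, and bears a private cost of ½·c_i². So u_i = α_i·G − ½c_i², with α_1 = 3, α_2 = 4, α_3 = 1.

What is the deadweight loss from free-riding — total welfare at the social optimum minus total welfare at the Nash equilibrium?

45

Village i's FOC: ∂u_i/∂c_i = α_i − c_i = 0, so c_i* = α_i.
NE contributions = (3, 4, 1); G = 8.
W^NE = (Σα)·G − ½Σα_i² = 8² − ½·26 = 51.
Planner sets c_i = Σα_j = 8 for every i, so G^SO = 3·8 = 24.
W^SO = (Σα)·G^SO − ½·3·(Σα)² = (3/2)·8² = 96.
Deadweight loss = W^SO − W^NE = 45.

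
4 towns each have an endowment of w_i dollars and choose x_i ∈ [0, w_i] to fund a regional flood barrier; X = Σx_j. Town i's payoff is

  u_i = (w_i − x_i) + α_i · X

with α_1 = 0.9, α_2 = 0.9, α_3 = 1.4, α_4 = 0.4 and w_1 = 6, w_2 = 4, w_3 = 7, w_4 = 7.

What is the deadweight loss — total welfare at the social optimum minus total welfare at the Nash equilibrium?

44.2

∂u_i/∂x_i = α_i − 1, so town i contributes w_i if α_i > 1, else 0.
α_i > 1 for i ∈ {3}; NE contributions (0, 0, 7, 0), X = 7.
W^NE = Σw_i − X^NE + (Σα_i)·X^NE = 24 + 2.6·7 = 42.2.
Planner: ∂(Σu_j)/∂x_i = Σα_j − 1 = 2.6 > 0, so everyone contributes w_i; X^SO = 24, W^SO = 24 + 2.6·24 = 86.4.
Deadweight loss = 44.2.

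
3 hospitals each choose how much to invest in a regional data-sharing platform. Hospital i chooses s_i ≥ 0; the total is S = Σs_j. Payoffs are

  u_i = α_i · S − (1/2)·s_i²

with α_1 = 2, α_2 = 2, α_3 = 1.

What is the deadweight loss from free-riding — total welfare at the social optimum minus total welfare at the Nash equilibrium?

Hospital i's FOC: ∂u_i/∂s_i = α_i − s_i = 0, so s_i* = α_i.
NE contributions = (2, 2, 1); S = 5.
W^NE = (Σα)·S − ½Σα_i² = 5² − ½·9 = 20.5.
Planner sets s_i = Σα_j = 5 for every i, so S^SO = 3·5 = 15.
W^SO = (Σα)·S^SO − ½·3·(Σα)² = (3/2)·5² = 37.5.
Deadweight loss = W^SO − W^NE = 17.

17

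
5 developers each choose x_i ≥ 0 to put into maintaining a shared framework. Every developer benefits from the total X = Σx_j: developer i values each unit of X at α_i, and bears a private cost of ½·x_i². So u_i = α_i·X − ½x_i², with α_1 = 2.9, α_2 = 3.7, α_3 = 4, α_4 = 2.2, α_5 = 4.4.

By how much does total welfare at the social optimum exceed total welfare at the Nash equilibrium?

Developer i's FOC: ∂u_i/∂x_i = α_i − x_i = 0, so x_i* = α_i.
NE contributions = (2.9, 3.7, 4, 2.2, 4.4); X = 17.2.
W^NE = (Σα)·X − ½Σα_i² = 17.2² − ½·62.3 = 264.69.
Planner sets x_i = Σα_j = 17.2 for every i, so X^SO = 5·17.2 = 86.
W^SO = (Σα)·X^SO − ½·5·(Σα)² = (5/2)·17.2² = 739.6.
Deadweight loss = W^SO − W^NE = 474.91.

474.91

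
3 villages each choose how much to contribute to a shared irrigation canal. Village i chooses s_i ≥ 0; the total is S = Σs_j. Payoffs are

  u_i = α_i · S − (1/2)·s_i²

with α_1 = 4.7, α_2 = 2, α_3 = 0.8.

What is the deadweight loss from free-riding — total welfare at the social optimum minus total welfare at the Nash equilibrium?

Village i's FOC: ∂u_i/∂s_i = α_i − s_i = 0, so s_i* = α_i.
NE contributions = (4.7, 2, 0.8); S = 7.5.
W^NE = (Σα)·S − ½Σα_i² = 7.5² − ½·26.73 = 42.885.
Planner sets s_i = Σα_j = 7.5 for every i, so S^SO = 3·7.5 = 22.5.
W^SO = (Σα)·S^SO − ½·3·(Σα)² = (3/2)·7.5² = 84.375.
Deadweight loss = W^SO − W^NE = 41.49.

41.49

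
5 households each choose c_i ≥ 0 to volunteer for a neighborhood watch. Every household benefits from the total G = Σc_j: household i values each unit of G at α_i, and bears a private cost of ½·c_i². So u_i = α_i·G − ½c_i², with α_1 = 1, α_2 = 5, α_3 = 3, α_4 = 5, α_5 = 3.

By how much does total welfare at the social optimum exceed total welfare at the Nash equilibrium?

Household i's FOC: ∂u_i/∂c_i = α_i − c_i = 0, so c_i* = α_i.
NE contributions = (1, 5, 3, 5, 3); G = 17.
W^NE = (Σα)·G − ½Σα_i² = 17² − ½·69 = 254.5.
Planner sets c_i = Σα_j = 17 for every i, so G^SO = 5·17 = 85.
W^SO = (Σα)·G^SO − ½·5·(Σα)² = (5/2)·17² = 722.5.
Deadweight loss = W^SO − W^NE = 468.

468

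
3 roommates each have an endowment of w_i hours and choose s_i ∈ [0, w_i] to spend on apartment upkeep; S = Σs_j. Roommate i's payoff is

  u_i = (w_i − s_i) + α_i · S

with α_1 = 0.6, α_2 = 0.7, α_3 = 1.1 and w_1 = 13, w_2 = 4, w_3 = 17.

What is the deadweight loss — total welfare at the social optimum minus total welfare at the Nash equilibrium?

23.8

∂u_i/∂s_i = α_i − 1, so roommate i contributes w_i if α_i > 1, else 0.
α_i > 1 for i ∈ {3}; NE contributions (0, 0, 17), S = 17.
W^NE = Σw_i − S^NE + (Σα_i)·S^NE = 34 + 1.4·17 = 57.8.
Planner: ∂(Σu_j)/∂s_i = Σα_j − 1 = 1.4 > 0, so everyone contributes w_i; S^SO = 34, W^SO = 34 + 1.4·34 = 81.6.
Deadweight loss = 23.8.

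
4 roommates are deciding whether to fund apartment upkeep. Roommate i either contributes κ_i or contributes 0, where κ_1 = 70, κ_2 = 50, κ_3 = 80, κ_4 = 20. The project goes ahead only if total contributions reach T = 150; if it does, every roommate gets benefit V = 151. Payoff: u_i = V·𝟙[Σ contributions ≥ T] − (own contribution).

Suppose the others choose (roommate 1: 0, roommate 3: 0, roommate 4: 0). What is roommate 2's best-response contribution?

Others' total = 0. Even contributing 50 gives 50 < 150: no benefit either way.
Best response: 0.

0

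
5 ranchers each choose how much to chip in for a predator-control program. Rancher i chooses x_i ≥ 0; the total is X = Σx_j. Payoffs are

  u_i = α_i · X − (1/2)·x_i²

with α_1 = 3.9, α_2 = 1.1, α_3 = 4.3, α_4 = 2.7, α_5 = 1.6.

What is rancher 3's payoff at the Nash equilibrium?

49.235

Rancher i's FOC: ∂u_i/∂x_i = α_i − x_i = 0, so x_i* = α_i.
NE contributions = (3.9, 1.1, 4.3, 2.7, 1.6); X = 13.6.
u_3 = α_3·X − ½·(x_3)² = 4.3·13.6 − ½·4.3² = 49.235.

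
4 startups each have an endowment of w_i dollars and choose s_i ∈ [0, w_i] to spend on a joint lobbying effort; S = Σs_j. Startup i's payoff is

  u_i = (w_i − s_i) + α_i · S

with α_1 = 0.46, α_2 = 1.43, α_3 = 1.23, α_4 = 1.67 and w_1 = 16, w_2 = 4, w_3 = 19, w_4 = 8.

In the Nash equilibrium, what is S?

31

∂u_i/∂s_i = α_i − 1, so startup i contributes w_i if α_i > 1, else 0.
α_i > 1 for i ∈ {2, 3, 4}; NE contributions (0, 4, 19, 8), S = 31.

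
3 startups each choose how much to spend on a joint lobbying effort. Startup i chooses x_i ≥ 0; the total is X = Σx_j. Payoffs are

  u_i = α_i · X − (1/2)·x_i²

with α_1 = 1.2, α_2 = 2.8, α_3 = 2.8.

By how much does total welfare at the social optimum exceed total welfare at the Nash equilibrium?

Startup i's FOC: ∂u_i/∂x_i = α_i − x_i = 0, so x_i* = α_i.
NE contributions = (1.2, 2.8, 2.8); X = 6.8.
W^NE = (Σα)·X − ½Σα_i² = 6.8² − ½·17.12 = 37.68.
Planner sets x_i = Σα_j = 6.8 for every i, so X^SO = 3·6.8 = 20.4.
W^SO = (Σα)·X^SO − ½·3·(Σα)² = (3/2)·6.8² = 69.36.
Deadweight loss = W^SO − W^NE = 31.68.

31.68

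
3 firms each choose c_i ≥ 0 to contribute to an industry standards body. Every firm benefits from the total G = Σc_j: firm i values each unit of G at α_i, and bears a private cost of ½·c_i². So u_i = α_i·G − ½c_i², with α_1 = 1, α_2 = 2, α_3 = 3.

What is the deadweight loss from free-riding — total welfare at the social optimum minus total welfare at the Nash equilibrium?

25

Firm i's FOC: ∂u_i/∂c_i = α_i − c_i = 0, so c_i* = α_i.
NE contributions = (1, 2, 3); G = 6.
W^NE = (Σα)·G − ½Σα_i² = 6² − ½·14 = 29.
Planner sets c_i = Σα_j = 6 for every i, so G^SO = 3·6 = 18.
W^SO = (Σα)·G^SO − ½·3·(Σα)² = (3/2)·6² = 54.
Deadweight loss = W^SO − W^NE = 25.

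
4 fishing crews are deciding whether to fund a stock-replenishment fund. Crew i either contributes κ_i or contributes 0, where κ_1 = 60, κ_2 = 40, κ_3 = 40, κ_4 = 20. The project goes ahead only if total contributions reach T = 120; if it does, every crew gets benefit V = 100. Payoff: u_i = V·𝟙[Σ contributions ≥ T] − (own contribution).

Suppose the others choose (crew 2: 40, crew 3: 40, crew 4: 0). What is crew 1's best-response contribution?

Others' total = 80. Contributing 60 brings total to 140 ≥ 120: gain V − κ_1 = 40.
Best response: 60.

60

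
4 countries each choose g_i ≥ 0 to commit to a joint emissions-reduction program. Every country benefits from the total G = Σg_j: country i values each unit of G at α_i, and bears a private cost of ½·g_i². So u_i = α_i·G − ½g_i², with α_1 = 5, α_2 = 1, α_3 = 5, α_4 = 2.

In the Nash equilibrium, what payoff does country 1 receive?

Country i's FOC: ∂u_i/∂g_i = α_i − g_i = 0, so g_i* = α_i.
NE contributions = (5, 1, 5, 2); G = 13.
u_1 = α_1·G − ½·(g_1)² = 5·13 − ½·5² = 52.5.

52.5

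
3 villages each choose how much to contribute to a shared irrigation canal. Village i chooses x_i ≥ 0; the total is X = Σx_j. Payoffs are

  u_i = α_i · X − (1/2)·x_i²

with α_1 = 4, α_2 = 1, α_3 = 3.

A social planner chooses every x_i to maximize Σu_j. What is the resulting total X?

24

Planner FOC: ∂(Σu_j)/∂x_i = (Σα_j) − x_i = 0, so x_i^SO = Σα_j = 8 for every i; X^SO = 24.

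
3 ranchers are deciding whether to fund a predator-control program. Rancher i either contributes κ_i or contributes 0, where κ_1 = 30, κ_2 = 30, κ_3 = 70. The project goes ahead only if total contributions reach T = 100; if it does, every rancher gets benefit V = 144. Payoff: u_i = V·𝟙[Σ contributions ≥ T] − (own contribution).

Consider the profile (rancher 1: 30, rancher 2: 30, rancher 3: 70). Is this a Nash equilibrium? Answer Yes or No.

No

Total = 130 ≥ 100: provided.
Rancher 1 (pledges 30, payoff 114): dropping to 0 → total 100, payoff 144. Profitable deviation.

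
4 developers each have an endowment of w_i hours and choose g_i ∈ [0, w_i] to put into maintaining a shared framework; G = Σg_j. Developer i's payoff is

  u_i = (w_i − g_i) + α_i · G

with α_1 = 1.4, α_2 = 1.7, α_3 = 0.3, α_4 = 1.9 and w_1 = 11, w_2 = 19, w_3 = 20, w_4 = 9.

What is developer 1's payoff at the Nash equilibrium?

54.6

∂u_i/∂g_i = α_i − 1, so developer i contributes w_i if α_i > 1, else 0.
α_i > 1 for i ∈ {1, 2, 4}; NE contributions (11, 19, 0, 9), G = 39.
u_1 = (11 − 11) + 1.4·39 = 54.6.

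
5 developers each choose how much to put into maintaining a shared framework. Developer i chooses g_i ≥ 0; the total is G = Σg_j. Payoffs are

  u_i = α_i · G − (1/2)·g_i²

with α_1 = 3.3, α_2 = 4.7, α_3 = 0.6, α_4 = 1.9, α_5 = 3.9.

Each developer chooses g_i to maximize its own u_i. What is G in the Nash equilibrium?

Developer i's FOC: ∂u_i/∂g_i = α_i − g_i = 0, so g_i* = α_i.
NE contributions = (3.3, 4.7, 0.6, 1.9, 3.9); G = 14.4.

14.4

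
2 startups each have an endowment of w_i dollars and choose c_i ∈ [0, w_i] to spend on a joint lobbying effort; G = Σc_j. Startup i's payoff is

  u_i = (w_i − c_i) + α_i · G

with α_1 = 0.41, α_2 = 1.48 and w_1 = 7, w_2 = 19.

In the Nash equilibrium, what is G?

∂u_i/∂c_i = α_i − 1, so startup i contributes w_i if α_i > 1, else 0.
α_i > 1 for i ∈ {2}; NE contributions (0, 19), G = 19.

19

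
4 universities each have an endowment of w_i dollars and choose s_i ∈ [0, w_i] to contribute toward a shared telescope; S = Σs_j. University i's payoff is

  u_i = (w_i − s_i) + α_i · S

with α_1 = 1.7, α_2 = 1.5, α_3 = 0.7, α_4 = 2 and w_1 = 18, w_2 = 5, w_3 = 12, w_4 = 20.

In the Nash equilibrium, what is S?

∂u_i/∂s_i = α_i − 1, so university i contributes w_i if α_i > 1, else 0.
α_i > 1 for i ∈ {1, 2, 4}; NE contributions (18, 5, 0, 20), S = 43.

43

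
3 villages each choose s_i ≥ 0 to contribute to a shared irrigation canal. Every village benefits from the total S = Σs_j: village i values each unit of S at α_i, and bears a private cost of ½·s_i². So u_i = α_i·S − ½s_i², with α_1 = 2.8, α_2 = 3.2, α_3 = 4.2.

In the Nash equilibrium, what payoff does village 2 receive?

Village i's FOC: ∂u_i/∂s_i = α_i − s_i = 0, so s_i* = α_i.
NE contributions = (2.8, 3.2, 4.2); S = 10.2.
u_2 = α_2·S − ½·(s_2)² = 3.2·10.2 − ½·3.2² = 27.52.

27.52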